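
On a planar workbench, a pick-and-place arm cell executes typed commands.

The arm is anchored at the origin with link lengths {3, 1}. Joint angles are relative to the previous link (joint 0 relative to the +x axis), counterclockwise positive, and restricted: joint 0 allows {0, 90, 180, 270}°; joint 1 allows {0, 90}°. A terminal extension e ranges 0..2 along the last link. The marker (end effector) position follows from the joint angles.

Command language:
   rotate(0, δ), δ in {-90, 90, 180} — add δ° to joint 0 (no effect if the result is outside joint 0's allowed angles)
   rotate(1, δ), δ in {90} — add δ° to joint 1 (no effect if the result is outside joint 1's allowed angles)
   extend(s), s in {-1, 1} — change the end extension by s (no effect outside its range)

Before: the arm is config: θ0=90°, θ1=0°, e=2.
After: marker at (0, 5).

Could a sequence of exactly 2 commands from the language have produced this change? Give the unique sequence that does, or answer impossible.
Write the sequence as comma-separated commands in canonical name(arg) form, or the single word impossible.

key: running extend(-1) before extend(1) would end elsewhere — order is forced
from: config: θ0=90°, θ1=0°, e=2
1. extend(1) → config: θ0=90°, θ1=0°, e=2
2. extend(-1) → config: θ0=90°, θ1=0°, e=1
no other 2-command option fits: unique.

extend(1), extend(-1)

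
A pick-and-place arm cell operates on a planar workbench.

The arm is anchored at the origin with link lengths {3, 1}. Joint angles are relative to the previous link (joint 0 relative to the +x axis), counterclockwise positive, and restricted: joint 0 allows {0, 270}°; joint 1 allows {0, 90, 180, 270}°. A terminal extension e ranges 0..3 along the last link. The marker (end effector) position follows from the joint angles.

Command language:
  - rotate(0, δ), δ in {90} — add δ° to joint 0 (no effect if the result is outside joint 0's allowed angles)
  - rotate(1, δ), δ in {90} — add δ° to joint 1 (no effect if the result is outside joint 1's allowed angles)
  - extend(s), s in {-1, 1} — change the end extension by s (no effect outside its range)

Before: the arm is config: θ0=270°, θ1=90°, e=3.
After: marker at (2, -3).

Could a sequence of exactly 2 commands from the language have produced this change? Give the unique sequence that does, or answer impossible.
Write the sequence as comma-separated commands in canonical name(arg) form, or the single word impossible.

extend(-1), extend(-1)

t0: config: θ0=270°, θ1=90°, e=3
step 1 (extend(-1)): config: θ0=270°, θ1=90°, e=2
step 2 (extend(-1)): config: θ0=270°, θ1=90°, e=1
all 16 alternatives checked — unique.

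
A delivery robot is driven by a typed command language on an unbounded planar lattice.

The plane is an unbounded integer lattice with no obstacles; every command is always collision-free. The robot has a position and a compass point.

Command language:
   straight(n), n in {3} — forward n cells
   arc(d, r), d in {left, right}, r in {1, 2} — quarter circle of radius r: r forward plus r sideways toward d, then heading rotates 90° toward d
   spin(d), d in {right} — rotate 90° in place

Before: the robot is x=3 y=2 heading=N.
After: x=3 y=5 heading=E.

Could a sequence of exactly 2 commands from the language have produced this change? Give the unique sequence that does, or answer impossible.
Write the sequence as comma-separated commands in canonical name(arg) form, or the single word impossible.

key: position moved to (3,5) AND the heading swung to E — translation plus rotation needed
begin: x=3 y=2 heading=N
step 1 (straight(3)): x=3 y=5 heading=N
step 2 (spin(right)): x=3 y=5 heading=E
uniquely the one of 36 2-step routes that fits.

straight(3), spin(right)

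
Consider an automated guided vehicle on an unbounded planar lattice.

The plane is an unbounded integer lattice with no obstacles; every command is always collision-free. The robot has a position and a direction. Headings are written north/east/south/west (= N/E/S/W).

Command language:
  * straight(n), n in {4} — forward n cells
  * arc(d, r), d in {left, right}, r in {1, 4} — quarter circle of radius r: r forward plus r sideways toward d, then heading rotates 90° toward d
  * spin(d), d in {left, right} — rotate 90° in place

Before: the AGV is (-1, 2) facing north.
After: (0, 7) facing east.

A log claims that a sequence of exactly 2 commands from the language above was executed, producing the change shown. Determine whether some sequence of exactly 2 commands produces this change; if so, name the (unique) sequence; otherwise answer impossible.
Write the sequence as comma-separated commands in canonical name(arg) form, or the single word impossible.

key: order matters: swapping straight(4) and arc(right, 1) lands elsewhere
begin: (-1, 2) facing north
[1] after straight(4): (-1, 6) facing north
[2] after arc(right, 1): (0, 7) facing east
no rival 2-sequence matches.

straight(4), arc(right, 1)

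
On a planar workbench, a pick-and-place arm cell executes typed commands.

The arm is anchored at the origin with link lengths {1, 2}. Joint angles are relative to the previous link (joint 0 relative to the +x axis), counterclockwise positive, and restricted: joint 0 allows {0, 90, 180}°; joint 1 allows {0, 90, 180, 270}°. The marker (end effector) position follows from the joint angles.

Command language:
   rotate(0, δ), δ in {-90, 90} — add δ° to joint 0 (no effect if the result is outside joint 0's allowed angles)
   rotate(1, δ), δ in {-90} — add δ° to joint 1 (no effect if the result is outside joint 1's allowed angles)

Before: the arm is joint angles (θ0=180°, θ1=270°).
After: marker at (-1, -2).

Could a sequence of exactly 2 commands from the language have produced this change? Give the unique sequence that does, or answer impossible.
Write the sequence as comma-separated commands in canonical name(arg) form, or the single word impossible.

start: joint angles (θ0=180°, θ1=270°)
t=1 rotate(1, -90) ⇒ joint angles (θ0=180°, θ1=180°)
t=2 rotate(1, -90) ⇒ joint angles (θ0=180°, θ1=90°)
no rival 2-sequence matches.

rotate(1, -90), rotate(1, -90)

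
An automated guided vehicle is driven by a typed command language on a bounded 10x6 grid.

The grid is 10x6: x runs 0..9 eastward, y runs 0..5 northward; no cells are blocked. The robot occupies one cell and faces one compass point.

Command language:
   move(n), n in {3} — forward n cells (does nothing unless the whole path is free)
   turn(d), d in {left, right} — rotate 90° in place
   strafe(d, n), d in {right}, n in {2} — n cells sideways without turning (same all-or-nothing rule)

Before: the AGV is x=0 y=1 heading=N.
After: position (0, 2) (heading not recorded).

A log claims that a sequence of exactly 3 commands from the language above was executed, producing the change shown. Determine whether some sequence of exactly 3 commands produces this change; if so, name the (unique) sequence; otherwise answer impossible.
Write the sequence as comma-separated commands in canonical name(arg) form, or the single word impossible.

move(3), turn(right), strafe(right, 2)

key: running strafe(right, 2) before move(3) would end elsewhere — order is forced
from: x=0 y=1 heading=N
step 1 (move(3)): x=0 y=4 heading=N
step 2 (turn(right)): x=0 y=4 heading=E
step 3 (strafe(right, 2)): x=0 y=2 heading=E
no rival 3-sequence matches.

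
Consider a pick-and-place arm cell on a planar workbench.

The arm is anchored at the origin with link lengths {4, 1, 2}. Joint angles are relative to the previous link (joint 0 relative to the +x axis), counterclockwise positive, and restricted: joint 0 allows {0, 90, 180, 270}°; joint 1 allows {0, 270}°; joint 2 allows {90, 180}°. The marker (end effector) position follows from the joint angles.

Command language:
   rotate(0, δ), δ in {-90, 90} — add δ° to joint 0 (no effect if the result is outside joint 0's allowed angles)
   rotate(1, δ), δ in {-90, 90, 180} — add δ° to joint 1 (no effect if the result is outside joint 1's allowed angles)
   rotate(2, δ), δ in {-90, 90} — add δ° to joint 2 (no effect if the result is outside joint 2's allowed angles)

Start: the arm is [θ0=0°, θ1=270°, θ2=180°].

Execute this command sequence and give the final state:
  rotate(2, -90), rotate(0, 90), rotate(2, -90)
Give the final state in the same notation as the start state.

[θ0=90°, θ1=270°, θ2=90°]

initial: [θ0=0°, θ1=270°, θ2=180°]
1. rotate(2, -90) → [θ0=0°, θ1=270°, θ2=90°]
2. rotate(0, 90) → [θ0=90°, θ1=270°, θ2=90°]
3. rotate(2, -90) → [θ0=90°, θ1=270°, θ2=90°]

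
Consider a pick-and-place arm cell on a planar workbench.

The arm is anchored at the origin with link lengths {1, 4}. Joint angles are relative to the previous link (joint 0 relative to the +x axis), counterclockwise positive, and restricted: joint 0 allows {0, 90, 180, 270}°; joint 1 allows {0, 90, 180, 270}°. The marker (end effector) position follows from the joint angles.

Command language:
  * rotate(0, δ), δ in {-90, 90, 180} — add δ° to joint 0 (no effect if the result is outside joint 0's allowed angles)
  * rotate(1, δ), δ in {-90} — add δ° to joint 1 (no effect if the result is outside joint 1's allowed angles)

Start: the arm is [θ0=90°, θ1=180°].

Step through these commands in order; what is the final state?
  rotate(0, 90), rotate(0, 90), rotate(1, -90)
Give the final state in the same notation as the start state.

t0: [θ0=90°, θ1=180°]
t=1 rotate(0, 90) ⇒ [θ0=180°, θ1=180°]
t=2 rotate(0, 90) ⇒ [θ0=270°, θ1=180°]
t=3 rotate(1, -90) ⇒ [θ0=270°, θ1=90°]

[θ0=270°, θ1=90°]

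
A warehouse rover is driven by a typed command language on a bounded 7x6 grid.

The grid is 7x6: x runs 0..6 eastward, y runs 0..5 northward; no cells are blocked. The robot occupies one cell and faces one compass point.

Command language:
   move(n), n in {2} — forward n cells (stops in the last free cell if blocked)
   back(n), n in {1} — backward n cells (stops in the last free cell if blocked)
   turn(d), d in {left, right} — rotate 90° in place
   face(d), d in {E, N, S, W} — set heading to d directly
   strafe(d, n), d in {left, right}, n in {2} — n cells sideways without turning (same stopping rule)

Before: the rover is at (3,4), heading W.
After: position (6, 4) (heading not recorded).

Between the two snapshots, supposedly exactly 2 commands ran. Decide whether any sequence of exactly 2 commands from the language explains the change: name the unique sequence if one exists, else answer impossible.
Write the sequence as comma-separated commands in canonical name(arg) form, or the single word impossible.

checked all 2-command options: none fits.

impossible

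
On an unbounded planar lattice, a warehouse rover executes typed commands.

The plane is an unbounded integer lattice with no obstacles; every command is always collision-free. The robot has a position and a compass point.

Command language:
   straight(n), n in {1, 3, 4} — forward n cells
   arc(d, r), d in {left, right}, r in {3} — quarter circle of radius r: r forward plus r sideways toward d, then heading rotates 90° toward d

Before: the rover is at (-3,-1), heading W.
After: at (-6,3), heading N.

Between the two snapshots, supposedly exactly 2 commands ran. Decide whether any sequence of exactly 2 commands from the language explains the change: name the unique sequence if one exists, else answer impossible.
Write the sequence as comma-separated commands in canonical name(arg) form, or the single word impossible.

key: position moved to (-6,3) AND the heading swung to N — translation plus rotation needed
initial: at (-3,-1), heading W
[1] after arc(right, 3): at (-6,2), heading N
[2] after straight(1): at (-6,3), heading N
uniquely the one of 25 2-step routes that fits.

arc(right, 3), straight(1)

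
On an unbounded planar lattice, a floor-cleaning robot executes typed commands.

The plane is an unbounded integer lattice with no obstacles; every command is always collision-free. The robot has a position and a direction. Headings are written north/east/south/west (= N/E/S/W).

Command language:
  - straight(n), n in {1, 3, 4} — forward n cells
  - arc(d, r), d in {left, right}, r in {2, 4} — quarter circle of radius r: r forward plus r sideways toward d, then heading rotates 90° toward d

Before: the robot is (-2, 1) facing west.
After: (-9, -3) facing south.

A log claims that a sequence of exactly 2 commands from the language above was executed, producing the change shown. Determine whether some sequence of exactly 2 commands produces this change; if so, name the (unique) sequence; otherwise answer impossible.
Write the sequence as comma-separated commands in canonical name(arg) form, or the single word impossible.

straight(3), arc(left, 4)

key: position moved to (-9,-3) AND the heading swung to S — translation plus rotation needed
from: (-2, 1) facing west
t=1 straight(3) ⇒ (-5, 1) facing west
t=2 arc(left, 4) ⇒ (-9, -3) facing south
no rival 2-sequence matches.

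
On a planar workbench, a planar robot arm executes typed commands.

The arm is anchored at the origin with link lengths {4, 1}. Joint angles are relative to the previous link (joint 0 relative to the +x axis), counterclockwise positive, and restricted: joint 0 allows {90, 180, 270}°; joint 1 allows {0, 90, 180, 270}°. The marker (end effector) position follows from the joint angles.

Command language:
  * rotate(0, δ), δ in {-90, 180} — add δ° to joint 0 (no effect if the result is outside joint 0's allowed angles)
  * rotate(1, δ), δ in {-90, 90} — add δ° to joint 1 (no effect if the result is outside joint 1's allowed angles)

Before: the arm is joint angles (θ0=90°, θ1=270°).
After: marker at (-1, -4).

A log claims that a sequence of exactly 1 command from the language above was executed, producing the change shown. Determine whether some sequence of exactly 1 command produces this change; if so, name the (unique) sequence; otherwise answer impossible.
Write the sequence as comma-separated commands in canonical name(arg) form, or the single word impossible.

rotate(0, 180)

initial: joint angles (θ0=90°, θ1=270°)
1. rotate(0, 180) → joint angles (θ0=270°, θ1=270°)
uniquely the one of 4 1-step routes that fits.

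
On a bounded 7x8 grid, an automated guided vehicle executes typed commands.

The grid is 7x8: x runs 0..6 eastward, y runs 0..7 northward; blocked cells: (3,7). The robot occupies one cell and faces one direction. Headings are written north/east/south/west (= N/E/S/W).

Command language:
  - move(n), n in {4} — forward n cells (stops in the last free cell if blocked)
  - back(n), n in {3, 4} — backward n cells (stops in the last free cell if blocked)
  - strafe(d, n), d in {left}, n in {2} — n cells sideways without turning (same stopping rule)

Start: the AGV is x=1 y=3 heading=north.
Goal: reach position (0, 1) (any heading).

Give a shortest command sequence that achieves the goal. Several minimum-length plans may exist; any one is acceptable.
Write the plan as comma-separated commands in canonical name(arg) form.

from: x=1 y=3 heading=north
t=1 strafe(left, 2) ⇒ x=0 y=3 heading=north
t=2 back(3) ⇒ x=0 y=0 heading=north
t=3 move(4) ⇒ x=0 y=4 heading=north
t=4 back(3) ⇒ x=0 y=1 heading=north
nothing shorter than 4 reaches the goal.

strafe(left, 2), back(3), move(4), back(3)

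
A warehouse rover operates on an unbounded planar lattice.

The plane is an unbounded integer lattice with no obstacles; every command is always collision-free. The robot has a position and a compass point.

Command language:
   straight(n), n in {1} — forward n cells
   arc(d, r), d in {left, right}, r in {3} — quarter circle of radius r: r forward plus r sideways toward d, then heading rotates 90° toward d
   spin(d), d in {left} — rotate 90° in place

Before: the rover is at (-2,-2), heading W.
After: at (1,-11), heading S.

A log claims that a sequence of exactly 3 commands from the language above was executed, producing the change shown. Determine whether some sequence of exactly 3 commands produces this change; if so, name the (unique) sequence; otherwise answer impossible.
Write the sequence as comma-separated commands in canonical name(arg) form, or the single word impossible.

key: cell and facing (now S) both changed — the 3 commands mix motion and turning
begin: at (-2,-2), heading W
step 1 (arc(left, 3)): at (-5,-5), heading S
step 2 (arc(left, 3)): at (-2,-8), heading E
step 3 (arc(right, 3)): at (1,-11), heading S
no other 3-command option fits: unique.

arc(left, 3), arc(left, 3), arc(right, 3)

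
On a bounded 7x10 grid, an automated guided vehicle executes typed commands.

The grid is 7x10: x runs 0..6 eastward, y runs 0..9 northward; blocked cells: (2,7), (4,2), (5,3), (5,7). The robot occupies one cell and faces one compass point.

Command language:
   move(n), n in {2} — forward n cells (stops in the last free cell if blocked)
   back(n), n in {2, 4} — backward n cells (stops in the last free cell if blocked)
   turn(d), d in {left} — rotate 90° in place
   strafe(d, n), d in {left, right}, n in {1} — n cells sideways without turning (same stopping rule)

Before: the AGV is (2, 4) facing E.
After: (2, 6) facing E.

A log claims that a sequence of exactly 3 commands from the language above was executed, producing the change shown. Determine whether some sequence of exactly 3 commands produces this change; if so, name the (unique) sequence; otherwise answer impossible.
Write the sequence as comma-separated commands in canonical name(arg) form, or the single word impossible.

key: heading stays E — no command in the sequence turns
begin: (2, 4) facing E
1. strafe(left, 1) → (2, 5) facing E
2. strafe(left, 1) → (2, 6) facing E
3. strafe(left, 1) → (2, 6) facing E
no other 3-command option fits: unique.

strafe(left, 1), strafe(left, 1), strafe(left, 1)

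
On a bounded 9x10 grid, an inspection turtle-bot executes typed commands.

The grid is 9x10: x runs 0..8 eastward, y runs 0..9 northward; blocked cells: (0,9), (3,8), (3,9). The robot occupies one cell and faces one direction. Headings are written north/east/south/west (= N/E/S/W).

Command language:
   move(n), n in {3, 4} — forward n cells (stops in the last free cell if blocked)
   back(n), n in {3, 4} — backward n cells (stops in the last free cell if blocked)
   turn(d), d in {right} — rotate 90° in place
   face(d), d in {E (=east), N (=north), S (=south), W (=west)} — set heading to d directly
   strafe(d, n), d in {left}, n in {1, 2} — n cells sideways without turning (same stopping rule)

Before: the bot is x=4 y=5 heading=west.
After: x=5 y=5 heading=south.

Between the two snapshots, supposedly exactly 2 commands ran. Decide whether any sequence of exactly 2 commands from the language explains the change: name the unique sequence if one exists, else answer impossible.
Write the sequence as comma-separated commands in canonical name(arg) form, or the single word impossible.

key: cell and facing (now S) both changed — the 2 commands mix motion and turning
t0: x=4 y=5 heading=west
1. face(S) → x=4 y=5 heading=south
2. strafe(left, 1) → x=5 y=5 heading=south
all 121 alternatives checked — unique.

face(S), strafe(left, 1)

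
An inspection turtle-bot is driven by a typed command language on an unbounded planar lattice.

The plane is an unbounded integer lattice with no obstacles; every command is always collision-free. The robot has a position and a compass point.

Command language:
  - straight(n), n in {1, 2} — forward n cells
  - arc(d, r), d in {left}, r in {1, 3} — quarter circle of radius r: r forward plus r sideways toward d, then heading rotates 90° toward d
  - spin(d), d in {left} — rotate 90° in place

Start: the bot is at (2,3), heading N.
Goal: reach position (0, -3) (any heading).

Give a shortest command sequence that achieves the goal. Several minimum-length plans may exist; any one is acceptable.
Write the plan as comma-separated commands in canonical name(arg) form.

initial: at (2,3), heading N
step 1 (spin(left)): at (2,3), heading W
step 2 (straight(2)): at (0,3), heading W
step 3 (arc(left, 3)): at (-3,0), heading S
step 4 (arc(left, 3)): at (0,-3), heading E
minimal: 4 command(s), checked below 4.

spin(left), straight(2), arc(left, 3), arc(left, 3)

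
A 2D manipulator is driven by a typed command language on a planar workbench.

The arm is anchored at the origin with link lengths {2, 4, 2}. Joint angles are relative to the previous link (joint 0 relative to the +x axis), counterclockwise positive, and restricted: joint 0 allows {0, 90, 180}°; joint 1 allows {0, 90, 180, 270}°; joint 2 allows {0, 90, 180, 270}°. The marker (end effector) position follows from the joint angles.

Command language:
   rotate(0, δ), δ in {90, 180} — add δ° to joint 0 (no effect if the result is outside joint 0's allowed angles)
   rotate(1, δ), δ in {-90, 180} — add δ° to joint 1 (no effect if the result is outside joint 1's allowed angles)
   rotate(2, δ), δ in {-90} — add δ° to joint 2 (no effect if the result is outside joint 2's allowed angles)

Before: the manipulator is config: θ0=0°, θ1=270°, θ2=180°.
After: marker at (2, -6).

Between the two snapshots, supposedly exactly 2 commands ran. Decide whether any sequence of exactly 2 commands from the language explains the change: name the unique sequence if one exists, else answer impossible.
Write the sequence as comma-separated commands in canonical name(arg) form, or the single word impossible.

rotate(2, -90), rotate(2, -90)

initial: config: θ0=0°, θ1=270°, θ2=180°
t=1 rotate(2, -90) ⇒ config: θ0=0°, θ1=270°, θ2=90°
t=2 rotate(2, -90) ⇒ config: θ0=0°, θ1=270°, θ2=0°
uniquely the one of 25 2-step routes that fits.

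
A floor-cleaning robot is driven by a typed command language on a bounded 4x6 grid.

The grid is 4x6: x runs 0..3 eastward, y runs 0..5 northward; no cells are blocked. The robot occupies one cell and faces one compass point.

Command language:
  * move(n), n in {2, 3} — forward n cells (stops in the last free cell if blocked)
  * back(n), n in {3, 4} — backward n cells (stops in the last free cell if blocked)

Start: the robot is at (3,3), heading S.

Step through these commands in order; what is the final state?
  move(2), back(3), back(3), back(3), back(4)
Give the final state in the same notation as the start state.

at (3,5), heading S

t0: at (3,3), heading S
step 1 (move(2)): at (3,1), heading S
step 2 (back(3)): at (3,4), heading S
step 3 (back(3)): at (3,5), heading S
step 4 (back(3)): at (3,5), heading S
step 5 (back(4)): at (3,5), heading S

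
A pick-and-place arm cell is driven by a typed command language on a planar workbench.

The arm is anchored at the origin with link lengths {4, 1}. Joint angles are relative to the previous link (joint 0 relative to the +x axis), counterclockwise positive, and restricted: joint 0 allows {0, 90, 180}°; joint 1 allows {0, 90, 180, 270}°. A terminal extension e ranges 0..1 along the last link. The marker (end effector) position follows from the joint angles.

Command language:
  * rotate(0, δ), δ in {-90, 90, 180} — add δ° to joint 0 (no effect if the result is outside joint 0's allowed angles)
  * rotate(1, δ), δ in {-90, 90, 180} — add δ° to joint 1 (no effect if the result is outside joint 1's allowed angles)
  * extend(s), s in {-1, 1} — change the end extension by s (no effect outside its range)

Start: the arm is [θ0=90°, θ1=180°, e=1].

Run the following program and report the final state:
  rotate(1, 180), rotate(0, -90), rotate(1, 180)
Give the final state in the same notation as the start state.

t0: [θ0=90°, θ1=180°, e=1]
step 1 (rotate(1, 180)): [θ0=90°, θ1=0°, e=1]
step 2 (rotate(0, -90)): [θ0=0°, θ1=0°, e=1]
step 3 (rotate(1, 180)): [θ0=0°, θ1=180°, e=1]

[θ0=0°, θ1=180°, e=1]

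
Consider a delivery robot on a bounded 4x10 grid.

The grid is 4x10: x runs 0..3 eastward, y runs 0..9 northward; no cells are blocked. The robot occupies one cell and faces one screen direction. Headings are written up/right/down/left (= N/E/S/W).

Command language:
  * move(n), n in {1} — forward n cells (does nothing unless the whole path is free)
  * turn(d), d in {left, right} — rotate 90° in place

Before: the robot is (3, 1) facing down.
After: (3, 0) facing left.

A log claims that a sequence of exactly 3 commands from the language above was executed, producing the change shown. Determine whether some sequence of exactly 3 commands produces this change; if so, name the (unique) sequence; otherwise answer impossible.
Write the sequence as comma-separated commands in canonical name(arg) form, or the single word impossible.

key: the second move(1) would leave the grid, so it does nothing
begin: (3, 1) facing down
step 1 (move(1)): (3, 0) facing down
step 2 (move(1)): (3, 0) facing down
step 3 (turn(right)): (3, 0) facing left
no other 3-command option fits: unique.

move(1), move(1), turn(right)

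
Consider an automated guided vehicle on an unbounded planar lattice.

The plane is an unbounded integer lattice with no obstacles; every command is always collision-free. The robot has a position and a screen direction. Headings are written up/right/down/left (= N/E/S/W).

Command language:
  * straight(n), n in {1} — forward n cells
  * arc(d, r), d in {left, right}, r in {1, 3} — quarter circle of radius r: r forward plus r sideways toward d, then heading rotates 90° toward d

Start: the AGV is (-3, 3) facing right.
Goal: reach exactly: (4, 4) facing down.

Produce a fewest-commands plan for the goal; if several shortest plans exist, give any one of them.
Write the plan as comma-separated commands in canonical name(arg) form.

arc(left, 1), arc(right, 3), arc(right, 3)

t0: (-3, 3) facing right
1. arc(left, 1) → (-2, 4) facing up
2. arc(right, 3) → (1, 7) facing right
3. arc(right, 3) → (4, 4) facing down
shorter routes all fall short; 3 is best.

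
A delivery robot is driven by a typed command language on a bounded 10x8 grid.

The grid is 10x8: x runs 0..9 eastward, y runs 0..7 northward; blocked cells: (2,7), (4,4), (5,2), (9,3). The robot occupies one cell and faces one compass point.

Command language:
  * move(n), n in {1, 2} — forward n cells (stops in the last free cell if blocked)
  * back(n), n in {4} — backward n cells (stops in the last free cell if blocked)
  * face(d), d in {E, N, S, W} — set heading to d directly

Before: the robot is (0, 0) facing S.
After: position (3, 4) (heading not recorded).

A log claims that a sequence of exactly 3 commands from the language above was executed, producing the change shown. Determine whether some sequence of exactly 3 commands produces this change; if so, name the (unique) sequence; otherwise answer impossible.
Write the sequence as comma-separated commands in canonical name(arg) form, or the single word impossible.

key: the second back(4) is stopped early by the blocked cell at (4,4)
t0: (0, 0) facing S
1. back(4) → (0, 4) facing S
2. face(W) → (0, 4) facing W
3. back(4) → (3, 4) facing W
all 343 alternatives checked — unique.

back(4), face(W), back(4)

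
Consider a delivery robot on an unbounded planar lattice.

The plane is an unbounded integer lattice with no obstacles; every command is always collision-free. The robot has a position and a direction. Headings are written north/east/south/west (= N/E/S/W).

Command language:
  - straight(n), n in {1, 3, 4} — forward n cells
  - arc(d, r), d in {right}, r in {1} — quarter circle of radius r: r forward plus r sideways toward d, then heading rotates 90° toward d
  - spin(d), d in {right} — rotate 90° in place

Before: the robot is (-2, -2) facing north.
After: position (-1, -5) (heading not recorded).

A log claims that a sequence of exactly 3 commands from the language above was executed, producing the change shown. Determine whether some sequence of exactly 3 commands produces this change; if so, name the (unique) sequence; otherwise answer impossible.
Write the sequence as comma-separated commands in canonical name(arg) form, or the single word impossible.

arc(right, 1), spin(right), straight(4)

key: running straight(4) before arc(right, 1) would end elsewhere — order is forced
start: (-2, -2) facing north
step 1 (arc(right, 1)): (-1, -1) facing east
step 2 (spin(right)): (-1, -1) facing south
step 3 (straight(4)): (-1, -5) facing south
no other 3-command option fits: unique.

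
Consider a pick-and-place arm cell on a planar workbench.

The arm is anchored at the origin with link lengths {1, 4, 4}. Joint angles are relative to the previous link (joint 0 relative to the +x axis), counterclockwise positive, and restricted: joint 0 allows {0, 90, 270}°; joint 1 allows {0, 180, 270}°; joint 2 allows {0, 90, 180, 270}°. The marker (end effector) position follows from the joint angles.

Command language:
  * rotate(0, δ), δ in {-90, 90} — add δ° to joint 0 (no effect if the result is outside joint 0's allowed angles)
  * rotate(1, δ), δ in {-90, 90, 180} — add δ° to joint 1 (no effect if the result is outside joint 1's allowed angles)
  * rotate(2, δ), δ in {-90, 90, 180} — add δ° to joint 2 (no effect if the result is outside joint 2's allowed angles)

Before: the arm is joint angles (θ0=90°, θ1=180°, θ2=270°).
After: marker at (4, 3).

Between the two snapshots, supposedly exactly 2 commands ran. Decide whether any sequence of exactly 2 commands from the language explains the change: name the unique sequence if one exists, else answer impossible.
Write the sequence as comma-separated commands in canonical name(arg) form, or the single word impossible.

rotate(0, -90), rotate(0, -90)

begin: joint angles (θ0=90°, θ1=180°, θ2=270°)
step 1 (rotate(0, -90)): joint angles (θ0=0°, θ1=180°, θ2=270°)
step 2 (rotate(0, -90)): joint angles (θ0=270°, θ1=180°, θ2=270°)
no rival 2-sequence matches.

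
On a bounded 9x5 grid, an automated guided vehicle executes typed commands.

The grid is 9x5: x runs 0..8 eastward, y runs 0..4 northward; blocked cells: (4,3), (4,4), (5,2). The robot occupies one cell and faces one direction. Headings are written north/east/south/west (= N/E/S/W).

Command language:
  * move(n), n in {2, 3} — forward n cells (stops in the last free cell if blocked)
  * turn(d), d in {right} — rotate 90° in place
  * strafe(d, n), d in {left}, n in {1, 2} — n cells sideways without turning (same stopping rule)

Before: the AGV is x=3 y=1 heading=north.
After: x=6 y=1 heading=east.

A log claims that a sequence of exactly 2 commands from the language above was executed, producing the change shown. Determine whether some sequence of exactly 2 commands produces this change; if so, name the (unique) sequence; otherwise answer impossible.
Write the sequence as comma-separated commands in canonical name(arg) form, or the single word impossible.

turn(right), move(3)

key: cell and facing (now E) both changed — the 2 commands mix motion and turning
start: x=3 y=1 heading=north
[1] after turn(right): x=3 y=1 heading=east
[2] after move(3): x=6 y=1 heading=east
uniquely the one of 25 2-step routes that fits.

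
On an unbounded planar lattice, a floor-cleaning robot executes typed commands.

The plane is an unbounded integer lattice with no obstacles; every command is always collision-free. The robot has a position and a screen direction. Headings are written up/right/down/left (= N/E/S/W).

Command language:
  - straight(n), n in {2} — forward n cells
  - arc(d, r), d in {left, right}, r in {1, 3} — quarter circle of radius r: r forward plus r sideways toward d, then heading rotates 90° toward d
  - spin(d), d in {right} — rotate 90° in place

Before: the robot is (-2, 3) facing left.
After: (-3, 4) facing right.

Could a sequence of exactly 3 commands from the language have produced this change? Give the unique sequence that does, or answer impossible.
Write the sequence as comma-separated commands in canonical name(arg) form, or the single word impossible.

key: order matters: swapping straight(2) and arc(right, 1) lands elsewhere
t0: (-2, 3) facing left
1. straight(2) → (-4, 3) facing left
2. spin(right) → (-4, 3) facing up
3. arc(right, 1) → (-3, 4) facing right
no other 3-command option fits: unique.

straight(2), spin(right), arc(right, 1)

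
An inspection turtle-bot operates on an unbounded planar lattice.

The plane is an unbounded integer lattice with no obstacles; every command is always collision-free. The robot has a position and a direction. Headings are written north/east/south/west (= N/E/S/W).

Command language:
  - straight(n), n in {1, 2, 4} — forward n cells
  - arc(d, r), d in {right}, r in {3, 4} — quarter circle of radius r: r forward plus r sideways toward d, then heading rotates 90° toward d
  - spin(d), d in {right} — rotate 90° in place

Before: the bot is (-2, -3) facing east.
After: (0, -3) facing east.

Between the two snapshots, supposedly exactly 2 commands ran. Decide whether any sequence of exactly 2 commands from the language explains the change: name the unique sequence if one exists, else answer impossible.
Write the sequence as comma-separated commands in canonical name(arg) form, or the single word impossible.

key: heading stays E — no command in the sequence turns
start: (-2, -3) facing east
1. straight(1) → (-1, -3) facing east
2. straight(1) → (0, -3) facing east
uniquely the one of 36 2-step routes that fits.

straight(1), straight(1)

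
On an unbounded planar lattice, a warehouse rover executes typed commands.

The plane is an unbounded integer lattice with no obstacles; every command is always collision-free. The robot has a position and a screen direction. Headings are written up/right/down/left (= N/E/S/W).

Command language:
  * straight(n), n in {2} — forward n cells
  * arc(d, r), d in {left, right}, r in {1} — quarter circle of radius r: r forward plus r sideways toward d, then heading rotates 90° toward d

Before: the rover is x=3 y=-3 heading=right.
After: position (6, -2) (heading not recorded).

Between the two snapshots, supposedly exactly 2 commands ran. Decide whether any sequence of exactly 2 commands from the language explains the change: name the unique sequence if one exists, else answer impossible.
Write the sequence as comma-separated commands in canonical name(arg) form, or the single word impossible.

straight(2), arc(left, 1)

key: running arc(left, 1) before straight(2) would end elsewhere — order is forced
begin: x=3 y=-3 heading=right
[1] after straight(2): x=5 y=-3 heading=right
[2] after arc(left, 1): x=6 y=-2 heading=up
uniquely the one of 9 2-step routes that fits.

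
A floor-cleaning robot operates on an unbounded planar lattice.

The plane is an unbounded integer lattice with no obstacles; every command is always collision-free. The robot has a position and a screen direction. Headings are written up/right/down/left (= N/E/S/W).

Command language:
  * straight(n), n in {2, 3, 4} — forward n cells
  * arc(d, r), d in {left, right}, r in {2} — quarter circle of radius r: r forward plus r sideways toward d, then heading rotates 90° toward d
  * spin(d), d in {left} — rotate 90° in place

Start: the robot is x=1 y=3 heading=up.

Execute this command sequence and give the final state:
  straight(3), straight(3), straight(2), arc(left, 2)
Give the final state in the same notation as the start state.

x=-1 y=13 heading=left

start: x=1 y=3 heading=up
step 1 (straight(3)): x=1 y=6 heading=up
step 2 (straight(3)): x=1 y=9 heading=up
step 3 (straight(2)): x=1 y=11 heading=up
step 4 (arc(left, 2)): x=-1 y=13 heading=left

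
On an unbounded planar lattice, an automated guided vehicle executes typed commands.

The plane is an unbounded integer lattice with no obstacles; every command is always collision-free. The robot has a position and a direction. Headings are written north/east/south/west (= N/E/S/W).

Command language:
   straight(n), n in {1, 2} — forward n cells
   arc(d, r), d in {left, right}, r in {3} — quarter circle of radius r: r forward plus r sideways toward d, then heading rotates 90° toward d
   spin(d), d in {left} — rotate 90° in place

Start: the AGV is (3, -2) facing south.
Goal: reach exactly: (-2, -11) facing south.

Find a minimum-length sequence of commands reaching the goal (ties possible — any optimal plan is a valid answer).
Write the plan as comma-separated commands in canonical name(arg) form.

begin: (3, -2) facing south
t=1 arc(right, 3) ⇒ (0, -5) facing west
t=2 straight(2) ⇒ (-2, -5) facing west
t=3 arc(left, 3) ⇒ (-5, -8) facing south
t=4 spin(left) ⇒ (-5, -8) facing east
t=5 arc(right, 3) ⇒ (-2, -11) facing south
no 4-step plan works, so 5 is optimal.

arc(right, 3), straight(2), arc(left, 3), spin(left), arc(right, 3)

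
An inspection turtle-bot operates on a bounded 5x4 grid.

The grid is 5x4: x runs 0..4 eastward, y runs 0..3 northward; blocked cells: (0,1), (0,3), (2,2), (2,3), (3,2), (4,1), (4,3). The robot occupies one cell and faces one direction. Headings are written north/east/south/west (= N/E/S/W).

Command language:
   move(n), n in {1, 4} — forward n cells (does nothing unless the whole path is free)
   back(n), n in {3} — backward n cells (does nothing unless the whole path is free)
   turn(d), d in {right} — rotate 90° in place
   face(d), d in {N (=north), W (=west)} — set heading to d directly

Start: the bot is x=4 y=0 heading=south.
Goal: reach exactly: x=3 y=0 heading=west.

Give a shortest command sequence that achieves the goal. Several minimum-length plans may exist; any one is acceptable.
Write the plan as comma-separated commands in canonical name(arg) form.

initial: x=4 y=0 heading=south
[1] after turn(right): x=4 y=0 heading=west
[2] after move(1): x=3 y=0 heading=west
minimal: 2 command(s), checked below 2.

turn(right), move(1)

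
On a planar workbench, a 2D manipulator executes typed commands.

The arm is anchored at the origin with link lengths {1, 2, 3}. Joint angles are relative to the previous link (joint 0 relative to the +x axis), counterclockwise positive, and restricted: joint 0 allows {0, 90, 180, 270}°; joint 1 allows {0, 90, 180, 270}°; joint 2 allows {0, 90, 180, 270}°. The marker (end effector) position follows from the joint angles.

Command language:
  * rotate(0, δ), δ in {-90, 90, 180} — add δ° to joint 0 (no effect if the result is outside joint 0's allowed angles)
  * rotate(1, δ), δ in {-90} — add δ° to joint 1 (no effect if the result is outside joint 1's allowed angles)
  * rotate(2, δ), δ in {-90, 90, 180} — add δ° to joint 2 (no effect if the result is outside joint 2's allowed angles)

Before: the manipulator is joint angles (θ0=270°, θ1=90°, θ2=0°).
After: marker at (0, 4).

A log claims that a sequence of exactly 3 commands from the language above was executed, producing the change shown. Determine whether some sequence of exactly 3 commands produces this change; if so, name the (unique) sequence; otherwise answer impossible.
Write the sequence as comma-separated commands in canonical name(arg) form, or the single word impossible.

rotate(1, -90), rotate(1, -90), rotate(1, -90)

start: joint angles (θ0=270°, θ1=90°, θ2=0°)
step 1 (rotate(1, -90)): joint angles (θ0=270°, θ1=0°, θ2=0°)
step 2 (rotate(1, -90)): joint angles (θ0=270°, θ1=270°, θ2=0°)
step 3 (rotate(1, -90)): joint angles (θ0=270°, θ1=180°, θ2=0°)
all 343 alternatives checked — unique.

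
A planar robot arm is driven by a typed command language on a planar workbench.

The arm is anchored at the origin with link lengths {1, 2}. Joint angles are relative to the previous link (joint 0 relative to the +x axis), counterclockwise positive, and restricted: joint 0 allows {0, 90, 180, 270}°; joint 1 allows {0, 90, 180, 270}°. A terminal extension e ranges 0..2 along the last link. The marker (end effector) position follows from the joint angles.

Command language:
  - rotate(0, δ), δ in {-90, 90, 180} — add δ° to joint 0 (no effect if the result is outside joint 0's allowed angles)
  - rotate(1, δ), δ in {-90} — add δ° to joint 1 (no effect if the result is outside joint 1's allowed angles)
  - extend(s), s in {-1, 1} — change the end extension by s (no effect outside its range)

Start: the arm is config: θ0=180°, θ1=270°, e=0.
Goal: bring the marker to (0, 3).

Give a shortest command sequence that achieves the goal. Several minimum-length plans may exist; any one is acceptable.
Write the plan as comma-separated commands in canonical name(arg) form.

rotate(0, -90), rotate(1, -90), rotate(1, -90), rotate(1, -90)

initial: config: θ0=180°, θ1=270°, e=0
step 1 (rotate(0, -90)): config: θ0=90°, θ1=270°, e=0
step 2 (rotate(1, -90)): config: θ0=90°, θ1=180°, e=0
step 3 (rotate(1, -90)): config: θ0=90°, θ1=90°, e=0
step 4 (rotate(1, -90)): config: θ0=90°, θ1=0°, e=0
no 3-step plan works, so 4 is optimal.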